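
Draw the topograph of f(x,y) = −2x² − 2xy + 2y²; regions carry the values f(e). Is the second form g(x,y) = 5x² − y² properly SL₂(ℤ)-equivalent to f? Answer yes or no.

D₁ = 20, D₂ = 20
river cycle of f (length 2): (2, 2, -2), (-2, 2, 2)
river cycle of g (length 2): (-1, 4, 1), (1, 4, -1)
cycles differ ⇒ inequivalent

no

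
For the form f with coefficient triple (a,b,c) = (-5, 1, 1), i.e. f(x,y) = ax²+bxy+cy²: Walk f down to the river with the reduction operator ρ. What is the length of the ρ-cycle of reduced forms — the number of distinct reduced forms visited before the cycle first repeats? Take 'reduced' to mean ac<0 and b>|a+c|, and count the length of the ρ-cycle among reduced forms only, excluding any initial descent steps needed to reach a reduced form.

D = 21, ⌊√D⌋ = 4
descent: ρ → (1,3,-3)  [lands on river]
river: ρ → (-3,3,1)
ρ-cycle length = 2 (tail of 1 descent step not counted)

2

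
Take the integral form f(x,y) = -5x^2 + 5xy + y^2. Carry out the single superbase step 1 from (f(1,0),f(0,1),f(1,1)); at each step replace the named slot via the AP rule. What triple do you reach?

start (-5,1,1) = (f(1,0),f(0,1),f(1,1))
replace slot 1: 2·(1+1) − (-5) = 9 → (9,1,1)

9,1,1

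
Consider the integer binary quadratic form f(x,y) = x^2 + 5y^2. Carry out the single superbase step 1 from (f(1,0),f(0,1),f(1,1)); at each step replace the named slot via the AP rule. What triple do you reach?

start (1,5,6) = (f(1,0),f(0,1),f(1,1))
replace slot 1: 2·(5+6) − 1 = 21 → (21,5,6)

21,5,6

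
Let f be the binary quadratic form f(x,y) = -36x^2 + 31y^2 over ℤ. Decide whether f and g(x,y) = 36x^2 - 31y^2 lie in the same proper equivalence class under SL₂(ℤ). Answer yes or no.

D₁ = 4464, D₂ = 4464
river cycle of f (length 14): (31, 62, -5), (-5, 58, 55), (55, 52, -8), (-8, 60, 27), (27, 48, -20), (-20, 32, 43), (43, 54, -9), (-9, 54, 43), (43, 32, -20), (-20, 48, 27), … (4 more)
river cycle of g (length 14): (-31, 62, 5), (5, 58, -55), (-55, 52, 8), (8, 60, -27), (-27, 48, 20), (20, 32, -43), (-43, 54, 9), (9, 54, -43), (-43, 32, 20), (20, 48, -27), … (4 more)
cycles differ ⇒ inequivalent

no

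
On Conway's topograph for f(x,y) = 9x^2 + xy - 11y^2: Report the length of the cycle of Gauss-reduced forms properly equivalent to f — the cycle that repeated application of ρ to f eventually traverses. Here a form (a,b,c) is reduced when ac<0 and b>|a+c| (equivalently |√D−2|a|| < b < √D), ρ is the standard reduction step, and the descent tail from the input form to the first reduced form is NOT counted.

D = 397, ⌊√D⌋ = 19
descent: ρ → (-11,-1,9)
descent: ρ → (9,19,-1)  [lands on river]
river: ρ → (-1,19,9)
river: ρ → (9,17,-3)
river: ρ → (-3,19,3)
river: ρ → (3,17,-9)
river: ρ → (-9,19,1)
river: ρ → (1,19,-9)
river: ρ → (-9,17,3)
river: ρ → (3,19,-3)
river: ρ → (-3,17,9)
ρ-cycle length = 10 (tail of 2 descent steps not counted)

10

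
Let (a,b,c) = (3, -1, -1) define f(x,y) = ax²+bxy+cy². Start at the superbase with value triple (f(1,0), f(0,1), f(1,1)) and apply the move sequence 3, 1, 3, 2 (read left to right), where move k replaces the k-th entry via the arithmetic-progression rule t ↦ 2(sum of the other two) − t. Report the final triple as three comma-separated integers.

start (3,-1,1) = (f(1,0),f(0,1),f(1,1))
replace slot 3: 2·(3+(-1)) − 1 = 3 → (3,-1,3)
replace slot 1: 2·((-1)+3) − 3 = 1 → (1,-1,3)
replace slot 3: 2·(1+(-1)) − 3 = -3 → (1,-1,-3)
replace slot 2: 2·(1+(-3)) − (-1) = -3 → (1,-3,-3)

1,-3,-3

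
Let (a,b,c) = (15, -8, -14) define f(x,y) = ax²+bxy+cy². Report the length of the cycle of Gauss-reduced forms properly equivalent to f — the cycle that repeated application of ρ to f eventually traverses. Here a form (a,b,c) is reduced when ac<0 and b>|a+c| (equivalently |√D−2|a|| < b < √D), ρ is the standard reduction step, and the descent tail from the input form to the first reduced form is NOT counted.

D = 904, ⌊√D⌋ = 30
descent: ρ → (-14,8,15)  [lands on river]
river: ρ → (15,22,-7)
river: ρ → (-7,20,18)
river: ρ → (18,16,-9)
river: ρ → (-9,20,14)
river: ρ → (14,8,-15)
river: ρ → (-15,22,7)
river: ρ → (7,20,-18)
river: ρ → (-18,16,9)
river: ρ → (9,20,-14)
ρ-cycle length = 10 (tail of 1 descent step not counted)

10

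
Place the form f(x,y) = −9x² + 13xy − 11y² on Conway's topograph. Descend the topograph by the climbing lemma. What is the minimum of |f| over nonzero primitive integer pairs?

translate: b→5 (≡-13 mod 18), so (9,-13,11)→(9,5,7)
flip: (9,5,7)→(7,-5,9)
reduced (well bottom): (7,-5,9) with a≤c, −a<b≤a
well minimum |f| = |-7| = 7 (negative-definite)

7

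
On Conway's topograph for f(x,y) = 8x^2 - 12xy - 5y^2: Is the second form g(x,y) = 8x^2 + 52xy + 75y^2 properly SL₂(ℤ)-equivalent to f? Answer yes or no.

D₁ = 304, D₂ = 304
river cycle of f (length 12): (-5, 12, 8), (8, 4, -9), (-9, 14, 3), (3, 16, -4), (-4, 16, 3), (3, 14, -9), (-9, 4, 8), (8, 12, -5), (-5, 8, 12), (12, 16, -1), … (2 more)
river cycle of g (length 12): (8, 4, -9), (-9, 14, 3), (3, 16, -4), (-4, 16, 3), (3, 14, -9), (-9, 4, 8), (8, 12, -5), (-5, 8, 12), (12, 16, -1), (-1, 16, 12), … (2 more)
cycles coincide ⇒ equivalent

yes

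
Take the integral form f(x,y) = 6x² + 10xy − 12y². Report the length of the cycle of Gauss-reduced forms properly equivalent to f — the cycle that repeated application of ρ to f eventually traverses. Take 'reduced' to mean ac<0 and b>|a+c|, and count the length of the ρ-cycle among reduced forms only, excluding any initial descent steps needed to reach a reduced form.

D = 388, ⌊√D⌋ = 19
river: ρ → (-12,14,4)
river: ρ → (4,18,-4)
river: ρ → (-4,14,12)
river: ρ → (12,10,-6)
river: ρ → (-6,14,8)
river: ρ → (8,18,-2)
river: ρ → (-2,18,8)
river: ρ → (8,14,-6)
river: ρ → (-6,10,12)
river: ρ → (12,14,-4)
river: ρ → (-4,18,4)
river: ρ → (4,14,-12)
river: ρ → (-12,10,6)
river: ρ → (6,14,-8)
river: ρ → (-8,18,2)
river: ρ → (2,18,-8)
river: ρ → (-8,14,6)
river: ρ → (6,10,-12)
ρ-cycle length = 18 (tail of 0 descent steps not counted)

18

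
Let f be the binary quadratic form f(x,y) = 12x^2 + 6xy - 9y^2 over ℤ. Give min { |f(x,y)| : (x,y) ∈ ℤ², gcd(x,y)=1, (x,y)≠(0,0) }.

river: ρ → (-9,12,9)
river: ρ → (9,6,-12)
river: ρ → (-12,18,3)
river: ρ → (3,18,-12)
river: ρ → (-12,6,9)
river: ρ → (9,12,-9)
river: ρ → (-9,6,12)
river: ρ → (12,18,-3)
river: ρ → (-3,18,12)
river: ρ → (12,6,-9)
closes: descent 0, river 10
min |a| on river = 3

3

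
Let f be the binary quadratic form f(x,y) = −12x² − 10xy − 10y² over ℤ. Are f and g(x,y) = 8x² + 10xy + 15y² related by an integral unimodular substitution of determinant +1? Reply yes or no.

D₁ = -380, D₂ = -380
f is negative-definite; reduce −f:
−f: flip: (12,10,10)→(10,-10,12)
−f: translate: b→10 (≡-10 mod 20), so (10,-10,12)→(10,10,12)
−f: reduced (well bottom): (10,10,12) with a≤c, −a<b≤a
flip sign back: reduced form of f is (-10,-10,-12)
g: translate: b→-6 (≡10 mod 16), so (8,10,15)→(8,-6,13)
g: reduced (well bottom): (8,-6,13) with a≤c, −a<b≤a
reduced forms (-10, -10, -12) vs (8, -6, 13) ⇒ inequivalent

no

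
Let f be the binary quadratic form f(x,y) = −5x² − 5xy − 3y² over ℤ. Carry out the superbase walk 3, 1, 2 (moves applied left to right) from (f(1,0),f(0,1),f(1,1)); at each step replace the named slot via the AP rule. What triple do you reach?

start (-5,-3,-13) = (f(1,0),f(0,1),f(1,1))
replace slot 3: 2·((-5)+(-3)) − (-13) = -3 → (-5,-3,-3)
replace slot 1: 2·((-3)+(-3)) − (-5) = -7 → (-7,-3,-3)
replace slot 2: 2·((-7)+(-3)) − (-3) = -17 → (-7,-17,-3)

-7,-17,-3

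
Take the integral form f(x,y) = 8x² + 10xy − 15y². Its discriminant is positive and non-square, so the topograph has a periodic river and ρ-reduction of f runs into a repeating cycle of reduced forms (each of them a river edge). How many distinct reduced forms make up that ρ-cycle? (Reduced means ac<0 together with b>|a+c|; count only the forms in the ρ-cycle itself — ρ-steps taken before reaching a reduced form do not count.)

D = 580, ⌊√D⌋ = 24
river: ρ → (-15,20,3)
river: ρ → (3,22,-8)
river: ρ → (-8,10,15)
river: ρ → (15,20,-3)
river: ρ → (-3,22,8)
river: ρ → (8,10,-15)
ρ-cycle length = 6 (tail of 0 descent steps not counted)

6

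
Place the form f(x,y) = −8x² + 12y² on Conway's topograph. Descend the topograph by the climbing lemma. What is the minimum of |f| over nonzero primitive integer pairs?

descent: ρ → (12,0,-8)
descent: ρ → (-8,16,4)  [lands on river]
river: ρ → (4,16,-8)
closes: descent 2, river 2
min |a| on river = 4

4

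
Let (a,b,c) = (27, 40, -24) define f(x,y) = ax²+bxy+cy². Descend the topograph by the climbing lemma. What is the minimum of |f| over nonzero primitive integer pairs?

river: ρ → (-24,56,11)
river: ρ → (11,54,-29)
river: ρ → (-29,62,3)
river: ρ → (3,64,-8)
river: ρ → (-8,64,3)
river: ρ → (3,62,-29)
river: ρ → (-29,54,11)
river: ρ → (11,56,-24)
river: ρ → (-24,40,27)
river: ρ → (27,14,-37)
river: ρ → (-37,60,4)
river: ρ → (4,60,-37)
river: ρ → (-37,14,27)
river: ρ → (27,40,-24)
closes: descent 0, river 14
min |a| on river = 3

3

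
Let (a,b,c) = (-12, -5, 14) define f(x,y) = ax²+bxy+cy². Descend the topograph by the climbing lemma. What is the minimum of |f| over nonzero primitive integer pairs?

descent: ρ → (14,5,-12)  [lands on river]
river: ρ → (-12,19,7)
river: ρ → (7,23,-6)
river: ρ → (-6,25,3)
river: ρ → (3,23,-14)
river: ρ → (-14,5,12)
river: ρ → (12,19,-7)
river: ρ → (-7,23,6)
river: ρ → (6,25,-3)
river: ρ → (-3,23,14)
closes: descent 1, river 10
min |a| on river = 3

3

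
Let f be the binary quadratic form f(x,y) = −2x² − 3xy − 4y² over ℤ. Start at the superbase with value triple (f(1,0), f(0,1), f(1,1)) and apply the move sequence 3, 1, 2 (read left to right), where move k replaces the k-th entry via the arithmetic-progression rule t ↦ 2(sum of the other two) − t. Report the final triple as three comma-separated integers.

start (-2,-4,-9) = (f(1,0),f(0,1),f(1,1))
replace slot 3: 2·((-2)+(-4)) − (-9) = -3 → (-2,-4,-3)
replace slot 1: 2·((-4)+(-3)) − (-2) = -12 → (-12,-4,-3)
replace slot 2: 2·((-12)+(-3)) − (-4) = -26 → (-12,-26,-3)

-12,-26,-3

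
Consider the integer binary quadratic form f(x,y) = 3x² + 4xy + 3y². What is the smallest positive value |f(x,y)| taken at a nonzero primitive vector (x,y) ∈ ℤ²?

translate: b→-2 (≡4 mod 6), so (3,4,3)→(3,-2,2)
flip: (3,-2,2)→(2,2,3)
reduced (well bottom): (2,2,3) with a≤c, −a<b≤a
well minimum = a = 2

2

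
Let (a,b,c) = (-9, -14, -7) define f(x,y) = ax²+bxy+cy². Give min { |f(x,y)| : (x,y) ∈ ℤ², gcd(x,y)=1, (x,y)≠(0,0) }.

translate: b→-4 (≡14 mod 18), so (9,14,7)→(9,-4,2)
flip: (9,-4,2)→(2,4,9)
translate: b→0 (≡4 mod 4), so (2,4,9)→(2,0,7)
reduced (well bottom): (2,0,7) with a≤c, −a<b≤a
well minimum |f| = |-2| = 2 (negative-definite)

2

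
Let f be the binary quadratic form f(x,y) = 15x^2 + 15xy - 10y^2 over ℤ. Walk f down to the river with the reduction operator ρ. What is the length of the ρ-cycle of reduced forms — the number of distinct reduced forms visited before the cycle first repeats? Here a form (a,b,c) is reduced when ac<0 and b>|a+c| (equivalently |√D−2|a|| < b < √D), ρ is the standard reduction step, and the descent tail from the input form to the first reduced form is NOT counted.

D = 825, ⌊√D⌋ = 28
river: ρ → (-10,25,5)
river: ρ → (5,25,-10)
river: ρ → (-10,15,15)
river: ρ → (15,15,-10)
ρ-cycle length = 4 (tail of 0 descent steps not counted)

4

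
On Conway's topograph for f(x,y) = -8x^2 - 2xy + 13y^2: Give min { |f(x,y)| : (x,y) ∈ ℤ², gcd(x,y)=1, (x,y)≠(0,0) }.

descent: ρ → (13,2,-8)
descent: ρ → (-8,14,7)  [lands on river]
river: ρ → (7,14,-8)
river: ρ → (-8,18,3)
river: ρ → (3,18,-8)
closes: descent 2, river 4
min |a| on river = 3

3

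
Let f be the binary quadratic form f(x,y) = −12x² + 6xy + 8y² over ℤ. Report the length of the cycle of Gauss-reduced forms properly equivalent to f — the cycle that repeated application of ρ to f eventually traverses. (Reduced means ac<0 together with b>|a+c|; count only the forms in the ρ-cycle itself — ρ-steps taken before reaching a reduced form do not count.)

D = 420, ⌊√D⌋ = 20
river: ρ → (8,10,-10)
river: ρ → (-10,10,8)
river: ρ → (8,6,-12)
river: ρ → (-12,18,2)
river: ρ → (2,18,-12)
river: ρ → (-12,6,8)
ρ-cycle length = 6 (tail of 0 descent steps not counted)

6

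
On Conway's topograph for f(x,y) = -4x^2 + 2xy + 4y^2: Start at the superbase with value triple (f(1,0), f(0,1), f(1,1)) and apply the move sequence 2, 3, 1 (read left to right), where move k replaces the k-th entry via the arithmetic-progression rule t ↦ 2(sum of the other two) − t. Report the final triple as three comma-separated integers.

start (-4,4,2) = (f(1,0),f(0,1),f(1,1))
replace slot 2: 2·((-4)+2) − 4 = -8 → (-4,-8,2)
replace slot 3: 2·((-4)+(-8)) − 2 = -26 → (-4,-8,-26)
replace slot 1: 2·((-8)+(-26)) − (-4) = -64 → (-64,-8,-26)

-64,-8,-26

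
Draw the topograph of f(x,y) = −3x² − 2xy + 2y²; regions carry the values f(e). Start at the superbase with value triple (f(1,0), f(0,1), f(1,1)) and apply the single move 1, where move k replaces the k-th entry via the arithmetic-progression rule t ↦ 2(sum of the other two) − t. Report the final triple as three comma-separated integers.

start (-3,2,-3) = (f(1,0),f(0,1),f(1,1))
replace slot 1: 2·(2+(-3)) − (-3) = 1 → (1,2,-3)

1,2,-3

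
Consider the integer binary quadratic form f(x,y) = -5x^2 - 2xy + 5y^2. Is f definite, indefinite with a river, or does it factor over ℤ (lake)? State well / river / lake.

D = b²−4ac = (-2)² − 4·(-5)·5 = 104
D > 0 non-square ⇒ indefinite ⇒ periodic river

river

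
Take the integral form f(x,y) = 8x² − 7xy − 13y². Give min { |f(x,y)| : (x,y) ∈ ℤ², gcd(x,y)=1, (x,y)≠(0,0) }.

descent: ρ → (-13,7,8)  [lands on river]
river: ρ → (8,9,-12)
river: ρ → (-12,15,5)
river: ρ → (5,15,-12)
river: ρ → (-12,9,8)
river: ρ → (8,7,-13)
river: ρ → (-13,19,2)
river: ρ → (2,21,-3)
river: ρ → (-3,21,2)
river: ρ → (2,19,-13)
closes: descent 1, river 10
min |a| on river = 2

2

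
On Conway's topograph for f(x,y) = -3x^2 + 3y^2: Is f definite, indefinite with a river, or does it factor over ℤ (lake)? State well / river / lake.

D = b²−4ac = 0² − 4·(-3)·3 = 36
D = 6² is a perfect square ⇒ form factors over ℤ ⇒ lakes

lake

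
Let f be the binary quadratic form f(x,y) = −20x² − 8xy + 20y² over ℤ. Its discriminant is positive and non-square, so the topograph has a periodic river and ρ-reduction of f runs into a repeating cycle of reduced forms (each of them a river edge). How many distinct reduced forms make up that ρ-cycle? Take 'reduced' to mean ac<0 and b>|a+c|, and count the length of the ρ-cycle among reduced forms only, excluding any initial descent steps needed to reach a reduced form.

D = 1664, ⌊√D⌋ = 40
descent: ρ → (20,8,-20)  [lands on river]
river: ρ → (-20,32,8)
river: ρ → (8,32,-20)
river: ρ → (-20,8,20)
river: ρ → (20,32,-8)
river: ρ → (-8,32,20)
ρ-cycle length = 6 (tail of 1 descent step not counted)

6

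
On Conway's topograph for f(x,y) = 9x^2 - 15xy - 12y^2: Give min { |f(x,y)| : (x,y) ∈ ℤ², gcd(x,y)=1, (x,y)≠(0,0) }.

descent: ρ → (-12,15,9)  [lands on river]
river: ρ → (9,21,-6)
river: ρ → (-6,15,18)
river: ρ → (18,21,-3)
river: ρ → (-3,21,18)
river: ρ → (18,15,-6)
river: ρ → (-6,21,9)
river: ρ → (9,15,-12)
river: ρ → (-12,9,12)
river: ρ → (12,15,-9)
river: ρ → (-9,21,6)
river: ρ → (6,15,-18)
river: ρ → (-18,21,3)
river: ρ → (3,21,-18)
river: ρ → (-18,15,6)
river: ρ → (6,21,-9)
river: ρ → (-9,15,12)
river: ρ → (12,9,-12)
closes: descent 1, river 18
min |a| on river = 3

3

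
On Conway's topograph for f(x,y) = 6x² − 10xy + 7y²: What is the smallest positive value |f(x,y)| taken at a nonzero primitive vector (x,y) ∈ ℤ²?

translate: b→2 (≡-10 mod 12), so (6,-10,7)→(6,2,3)
flip: (6,2,3)→(3,-2,6)
reduced (well bottom): (3,-2,6) with a≤c, −a<b≤a
well minimum = a = 3

3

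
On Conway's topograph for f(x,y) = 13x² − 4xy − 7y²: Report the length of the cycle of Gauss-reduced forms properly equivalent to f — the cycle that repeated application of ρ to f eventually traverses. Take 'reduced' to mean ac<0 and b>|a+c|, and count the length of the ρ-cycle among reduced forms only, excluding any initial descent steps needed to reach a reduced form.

D = 380, ⌊√D⌋ = 19
descent: ρ → (-7,18,2)  [lands on river]
river: ρ → (2,18,-7)
river: ρ → (-7,10,10)
river: ρ → (10,10,-7)
ρ-cycle length = 4 (tail of 1 descent step not counted)

4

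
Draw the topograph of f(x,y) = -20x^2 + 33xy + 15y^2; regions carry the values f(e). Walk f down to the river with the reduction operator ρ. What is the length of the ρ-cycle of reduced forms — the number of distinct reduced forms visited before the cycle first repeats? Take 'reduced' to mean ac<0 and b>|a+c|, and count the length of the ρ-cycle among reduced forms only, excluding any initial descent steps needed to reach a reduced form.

D = 2289, ⌊√D⌋ = 47
river: ρ → (15,27,-26)
river: ρ → (-26,25,16)
river: ρ → (16,39,-12)
river: ρ → (-12,33,25)
river: ρ → (25,17,-20)
river: ρ → (-20,23,22)
river: ρ → (22,21,-21)
river: ρ → (-21,21,22)
river: ρ → (22,23,-20)
river: ρ → (-20,17,25)
river: ρ → (25,33,-12)
river: ρ → (-12,39,16)
river: ρ → (16,25,-26)
river: ρ → (-26,27,15)
river: ρ → (15,33,-20)
river: ρ → (-20,47,1)
river: ρ → (1,47,-20)
river: ρ → (-20,33,15)
ρ-cycle length = 18 (tail of 0 descent steps not counted)

18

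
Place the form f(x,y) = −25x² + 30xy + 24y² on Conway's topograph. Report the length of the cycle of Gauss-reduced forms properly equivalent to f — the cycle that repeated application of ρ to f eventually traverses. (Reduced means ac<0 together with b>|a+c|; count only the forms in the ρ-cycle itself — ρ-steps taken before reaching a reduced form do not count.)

D = 3300, ⌊√D⌋ = 57
river: ρ → (24,18,-31)
river: ρ → (-31,44,11)
river: ρ → (11,44,-31)
river: ρ → (-31,18,24)
river: ρ → (24,30,-25)
river: ρ → (-25,20,29)
river: ρ → (29,38,-16)
river: ρ → (-16,26,41)
river: ρ → (41,56,-1)
river: ρ → (-1,56,41)
river: ρ → (41,26,-16)
river: ρ → (-16,38,29)
river: ρ → (29,20,-25)
river: ρ → (-25,30,24)
ρ-cycle length = 14 (tail of 0 descent steps not counted)

14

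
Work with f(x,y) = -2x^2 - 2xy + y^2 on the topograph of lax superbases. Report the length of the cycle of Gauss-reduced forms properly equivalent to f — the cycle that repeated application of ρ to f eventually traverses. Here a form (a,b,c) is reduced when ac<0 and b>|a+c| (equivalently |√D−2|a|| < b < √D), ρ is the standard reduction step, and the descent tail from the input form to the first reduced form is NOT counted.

D = 12, ⌊√D⌋ = 3
descent: ρ → (1,2,-2)  [lands on river]
river: ρ → (-2,2,1)
ρ-cycle length = 2 (tail of 1 descent step not counted)

2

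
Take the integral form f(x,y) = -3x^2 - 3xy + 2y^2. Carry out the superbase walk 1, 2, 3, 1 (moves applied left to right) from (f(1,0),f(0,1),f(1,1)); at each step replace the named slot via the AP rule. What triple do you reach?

start (-3,2,-4) = (f(1,0),f(0,1),f(1,1))
replace slot 1: 2·(2+(-4)) − (-3) = -1 → (-1,2,-4)
replace slot 2: 2·((-1)+(-4)) − 2 = -12 → (-1,-12,-4)
replace slot 3: 2·((-1)+(-12)) − (-4) = -22 → (-1,-12,-22)
replace slot 1: 2·((-12)+(-22)) − (-1) = -67 → (-67,-12,-22)

-67,-12,-22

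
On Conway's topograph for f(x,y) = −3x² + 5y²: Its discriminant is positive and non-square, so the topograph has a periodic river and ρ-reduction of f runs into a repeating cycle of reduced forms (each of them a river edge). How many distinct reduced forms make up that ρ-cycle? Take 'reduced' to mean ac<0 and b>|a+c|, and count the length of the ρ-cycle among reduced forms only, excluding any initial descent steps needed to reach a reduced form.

D = 60, ⌊√D⌋ = 7
descent: ρ → (5,0,-3)
descent: ρ → (-3,6,2)  [lands on river]
river: ρ → (2,6,-3)
ρ-cycle length = 2 (tail of 2 descent steps not counted)

2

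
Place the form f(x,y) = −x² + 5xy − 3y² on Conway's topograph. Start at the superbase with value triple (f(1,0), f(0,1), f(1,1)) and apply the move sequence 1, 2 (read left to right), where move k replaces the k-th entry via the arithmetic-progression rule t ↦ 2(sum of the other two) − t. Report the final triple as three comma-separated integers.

start (-1,-3,1) = (f(1,0),f(0,1),f(1,1))
replace slot 1: 2·((-3)+1) − (-1) = -3 → (-3,-3,1)
replace slot 2: 2·((-3)+1) − (-3) = -1 → (-3,-1,1)

-3,-1,1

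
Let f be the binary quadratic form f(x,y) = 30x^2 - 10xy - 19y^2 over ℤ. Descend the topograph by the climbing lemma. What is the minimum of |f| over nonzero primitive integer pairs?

descent: ρ → (-19,48,1)  [lands on river]
river: ρ → (1,48,-19)
river: ρ → (-19,28,21)
river: ρ → (21,14,-26)
river: ρ → (-26,38,9)
river: ρ → (9,34,-34)
river: ρ → (-34,34,9)
river: ρ → (9,38,-26)
river: ρ → (-26,14,21)
river: ρ → (21,28,-19)
closes: descent 1, river 10
min |a| on river = 1

1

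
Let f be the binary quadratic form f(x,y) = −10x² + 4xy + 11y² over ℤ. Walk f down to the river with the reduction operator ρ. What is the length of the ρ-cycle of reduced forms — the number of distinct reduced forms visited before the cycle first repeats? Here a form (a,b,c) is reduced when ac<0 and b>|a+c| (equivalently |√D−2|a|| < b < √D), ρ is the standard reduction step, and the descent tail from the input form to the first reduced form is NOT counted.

D = 456, ⌊√D⌋ = 21
river: ρ → (11,18,-3)
river: ρ → (-3,18,11)
river: ρ → (11,4,-10)
river: ρ → (-10,16,5)
river: ρ → (5,14,-13)
river: ρ → (-13,12,6)
river: ρ → (6,12,-13)
river: ρ → (-13,14,5)
river: ρ → (5,16,-10)
river: ρ → (-10,4,11)
ρ-cycle length = 10 (tail of 0 descent steps not counted)

10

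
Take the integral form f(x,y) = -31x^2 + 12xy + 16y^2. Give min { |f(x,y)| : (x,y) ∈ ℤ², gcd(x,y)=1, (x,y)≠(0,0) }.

descent: ρ → (16,20,-27)  [lands on river]
river: ρ → (-27,34,9)
river: ρ → (9,38,-19)
river: ρ → (-19,38,9)
river: ρ → (9,34,-27)
river: ρ → (-27,20,16)
river: ρ → (16,44,-3)
river: ρ → (-3,46,1)
river: ρ → (1,46,-3)
river: ρ → (-3,44,16)
closes: descent 1, river 10
min |a| on river = 1

1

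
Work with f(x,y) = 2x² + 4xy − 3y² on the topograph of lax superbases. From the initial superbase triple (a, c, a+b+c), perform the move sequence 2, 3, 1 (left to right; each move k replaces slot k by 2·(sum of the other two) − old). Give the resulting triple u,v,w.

start (2,-3,3) = (f(1,0),f(0,1),f(1,1))
replace slot 2: 2·(2+3) − (-3) = 13 → (2,13,3)
replace slot 3: 2·(2+13) − 3 = 27 → (2,13,27)
replace slot 1: 2·(13+27) − 2 = 78 → (78,13,27)

78,13,27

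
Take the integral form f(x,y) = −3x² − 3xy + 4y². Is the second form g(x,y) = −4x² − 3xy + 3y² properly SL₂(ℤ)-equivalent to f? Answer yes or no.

D₁ = 57, D₂ = 57
river cycle of f (length 6): (4, 3, -3), (-3, 3, 4), (4, 5, -2), (-2, 7, 1), (1, 7, -2), (-2, 5, 4)
river cycle of g (length 6): (3, 3, -4), (-4, 5, 2), (2, 7, -1), (-1, 7, 2), (2, 5, -4), (-4, 3, 3)
cycles differ ⇒ inequivalent

no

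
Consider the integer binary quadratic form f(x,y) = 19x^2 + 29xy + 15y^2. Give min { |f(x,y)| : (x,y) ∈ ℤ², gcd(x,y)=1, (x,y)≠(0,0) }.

translate: b→-9 (≡29 mod 38), so (19,29,15)→(19,-9,5)
flip: (19,-9,5)→(5,9,19)
translate: b→-1 (≡9 mod 10), so (5,9,19)→(5,-1,15)
reduced (well bottom): (5,-1,15) with a≤c, −a<b≤a
well minimum = a = 5

5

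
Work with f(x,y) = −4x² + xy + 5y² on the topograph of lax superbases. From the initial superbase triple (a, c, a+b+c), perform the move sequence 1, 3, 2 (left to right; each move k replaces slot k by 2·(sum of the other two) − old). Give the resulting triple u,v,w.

start (-4,5,2) = (f(1,0),f(0,1),f(1,1))
replace slot 1: 2·(5+2) − (-4) = 18 → (18,5,2)
replace slot 3: 2·(18+5) − 2 = 44 → (18,5,44)
replace slot 2: 2·(18+44) − 5 = 119 → (18,119,44)

18,119,44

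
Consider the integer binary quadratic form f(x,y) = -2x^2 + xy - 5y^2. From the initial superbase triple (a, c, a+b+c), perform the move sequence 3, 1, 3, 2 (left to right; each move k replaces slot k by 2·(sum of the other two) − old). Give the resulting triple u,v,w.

start (-2,-5,-6) = (f(1,0),f(0,1),f(1,1))
replace slot 3: 2·((-2)+(-5)) − (-6) = -8 → (-2,-5,-8)
replace slot 1: 2·((-5)+(-8)) − (-2) = -24 → (-24,-5,-8)
replace slot 3: 2·((-24)+(-5)) − (-8) = -50 → (-24,-5,-50)
replace slot 2: 2·((-24)+(-50)) − (-5) = -143 → (-24,-143,-50)

-24,-143,-50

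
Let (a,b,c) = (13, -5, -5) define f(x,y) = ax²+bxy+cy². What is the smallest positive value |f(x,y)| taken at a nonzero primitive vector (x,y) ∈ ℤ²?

descent: ρ → (-5,15,3)  [lands on river]
river: ρ → (3,15,-5)
closes: descent 1, river 2
min |a| on river = 3

3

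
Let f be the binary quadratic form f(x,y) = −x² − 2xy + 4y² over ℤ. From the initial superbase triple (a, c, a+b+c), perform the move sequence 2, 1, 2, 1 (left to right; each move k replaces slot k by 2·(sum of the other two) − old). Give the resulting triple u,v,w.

start (-1,4,1) = (f(1,0),f(0,1),f(1,1))
replace slot 2: 2·((-1)+1) − 4 = -4 → (-1,-4,1)
replace slot 1: 2·((-4)+1) − (-1) = -5 → (-5,-4,1)
replace slot 2: 2·((-5)+1) − (-4) = -4 → (-5,-4,1)
replace slot 1: 2·((-4)+1) − (-5) = -1 → (-1,-4,1)

-1,-4,1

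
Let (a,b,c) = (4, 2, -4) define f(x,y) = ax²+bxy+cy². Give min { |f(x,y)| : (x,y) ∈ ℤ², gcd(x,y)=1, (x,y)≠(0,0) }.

river: ρ → (-4,6,2)
river: ρ → (2,6,-4)
river: ρ → (-4,2,4)
river: ρ → (4,6,-2)
river: ρ → (-2,6,4)
river: ρ → (4,2,-4)
closes: descent 0, river 6
min |a| on river = 2

2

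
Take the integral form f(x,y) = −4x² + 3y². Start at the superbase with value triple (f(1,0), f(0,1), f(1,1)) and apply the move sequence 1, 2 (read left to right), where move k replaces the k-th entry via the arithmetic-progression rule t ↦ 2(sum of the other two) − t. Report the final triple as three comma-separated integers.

start (-4,3,-1) = (f(1,0),f(0,1),f(1,1))
replace slot 1: 2·(3+(-1)) − (-4) = 8 → (8,3,-1)
replace slot 2: 2·(8+(-1)) − 3 = 11 → (8,11,-1)

8,11,-1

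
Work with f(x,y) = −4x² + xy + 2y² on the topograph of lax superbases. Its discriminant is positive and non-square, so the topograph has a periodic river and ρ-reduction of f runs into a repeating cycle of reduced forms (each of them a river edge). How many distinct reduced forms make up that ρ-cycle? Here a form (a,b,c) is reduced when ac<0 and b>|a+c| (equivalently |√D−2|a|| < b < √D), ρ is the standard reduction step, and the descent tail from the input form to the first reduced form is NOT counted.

D = 33, ⌊√D⌋ = 5
descent: ρ → (2,3,-3)  [lands on river]
river: ρ → (-3,3,2)
river: ρ → (2,5,-1)
river: ρ → (-1,5,2)
ρ-cycle length = 4 (tail of 1 descent step not counted)

4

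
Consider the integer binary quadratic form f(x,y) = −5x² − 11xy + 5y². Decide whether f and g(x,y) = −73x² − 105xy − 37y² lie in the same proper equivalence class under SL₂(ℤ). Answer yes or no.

D₁ = 221, D₂ = 221
river cycle of f (length 4): (5, 11, -5), (-5, 9, 7), (7, 5, -7), (-7, 9, 5)
river cycle of g (length 4): (-5, 9, 7), (7, 5, -7), (-7, 9, 5), (5, 11, -5)
cycles coincide ⇒ equivalent

yes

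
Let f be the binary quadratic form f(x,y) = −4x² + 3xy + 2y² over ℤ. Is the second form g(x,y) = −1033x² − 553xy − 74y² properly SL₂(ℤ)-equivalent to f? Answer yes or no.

D₁ = 41, D₂ = 41
river cycle of f (length 10): (2, 5, -2), (-2, 3, 4), (4, 5, -1), (-1, 5, 4), (4, 3, -2), (-2, 5, 2), (2, 3, -4), (-4, 5, 1), (1, 5, -4), (-4, 3, 2)
river cycle of g (length 10): (2, 5, -2), (-2, 3, 4), (4, 5, -1), (-1, 5, 4), (4, 3, -2), (-2, 5, 2), (2, 3, -4), (-4, 5, 1), (1, 5, -4), (-4, 3, 2)
cycles coincide ⇒ equivalent

yes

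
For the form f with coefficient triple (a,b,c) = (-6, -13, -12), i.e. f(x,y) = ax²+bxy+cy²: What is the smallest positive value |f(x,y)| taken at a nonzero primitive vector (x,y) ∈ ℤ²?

translate: b→1 (≡13 mod 12), so (6,13,12)→(6,1,5)
flip: (6,1,5)→(5,-1,6)
reduced (well bottom): (5,-1,6) with a≤c, −a<b≤a
well minimum |f| = |-5| = 5 (negative-definite)

5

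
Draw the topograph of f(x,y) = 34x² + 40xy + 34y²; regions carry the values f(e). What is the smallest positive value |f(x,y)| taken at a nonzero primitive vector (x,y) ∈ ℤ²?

translate: b→-28 (≡40 mod 68), so (34,40,34)→(34,-28,28)
flip: (34,-28,28)→(28,28,34)
reduced (well bottom): (28,28,34) with a≤c, −a<b≤a
well minimum = a = 28

28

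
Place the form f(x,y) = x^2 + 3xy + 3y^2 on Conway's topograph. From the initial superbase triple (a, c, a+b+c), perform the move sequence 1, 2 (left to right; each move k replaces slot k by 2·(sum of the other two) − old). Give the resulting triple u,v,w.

start (1,3,7) = (f(1,0),f(0,1),f(1,1))
replace slot 1: 2·(3+7) − 1 = 19 → (19,3,7)
replace slot 2: 2·(19+7) − 3 = 49 → (19,49,7)

19,49,7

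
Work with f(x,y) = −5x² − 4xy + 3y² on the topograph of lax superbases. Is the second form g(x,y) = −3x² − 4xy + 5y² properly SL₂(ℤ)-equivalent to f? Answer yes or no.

D₁ = 76, D₂ = 76
river cycle of f (length 6): (3, 4, -5), (-5, 6, 2), (2, 6, -5), (-5, 4, 3), (3, 8, -1), (-1, 8, 3)
river cycle of g (length 6): (5, 4, -3), (-3, 8, 1), (1, 8, -3), (-3, 4, 5), (5, 6, -2), (-2, 6, 5)
cycles differ ⇒ inequivalent

no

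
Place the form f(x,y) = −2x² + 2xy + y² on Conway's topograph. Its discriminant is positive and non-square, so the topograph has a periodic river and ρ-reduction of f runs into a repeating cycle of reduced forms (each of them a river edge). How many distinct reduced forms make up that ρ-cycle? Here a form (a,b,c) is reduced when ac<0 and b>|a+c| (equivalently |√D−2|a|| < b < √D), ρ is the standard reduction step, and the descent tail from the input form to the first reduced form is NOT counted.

D = 12, ⌊√D⌋ = 3
river: ρ → (1,2,-2)
river: ρ → (-2,2,1)
ρ-cycle length = 2 (tail of 0 descent steps not counted)

2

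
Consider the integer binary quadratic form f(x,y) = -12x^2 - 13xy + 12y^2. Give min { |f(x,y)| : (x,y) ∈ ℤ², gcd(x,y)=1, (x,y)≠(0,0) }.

descent: ρ → (12,13,-12)  [lands on river]
river: ρ → (-12,11,13)
river: ρ → (13,15,-10)
river: ρ → (-10,25,3)
river: ρ → (3,23,-18)
river: ρ → (-18,13,8)
river: ρ → (8,19,-12)
river: ρ → (-12,5,15)
river: ρ → (15,25,-2)
river: ρ → (-2,27,2)
river: ρ → (2,25,-15)
river: ρ → (-15,5,12)
river: ρ → (12,19,-8)
river: ρ → (-8,13,18)
river: ρ → (18,23,-3)
river: ρ → (-3,25,10)
river: ρ → (10,15,-13)
river: ρ → (-13,11,12)
closes: descent 1, river 18
min |a| on river = 2

2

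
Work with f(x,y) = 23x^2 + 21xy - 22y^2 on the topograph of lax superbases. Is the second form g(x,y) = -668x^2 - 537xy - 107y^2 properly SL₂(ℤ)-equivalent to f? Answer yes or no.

D₁ = 2465, D₂ = 2465
river cycle of f (length 26): (-22, 23, 22), (22, 21, -23), (-23, 25, 20), (20, 15, -28), (-28, 41, 7), (7, 43, -22), (-22, 45, 5), (5, 45, -22), (-22, 43, 7), (7, 41, -28), … (16 more)
river cycle of g (length 26): (-20, 25, 23), (23, 21, -22), (-22, 23, 22), (22, 21, -23), (-23, 25, 20), (20, 15, -28), (-28, 41, 7), (7, 43, -22), (-22, 45, 5), (5, 45, -22), … (16 more)
cycles coincide ⇒ equivalent

yes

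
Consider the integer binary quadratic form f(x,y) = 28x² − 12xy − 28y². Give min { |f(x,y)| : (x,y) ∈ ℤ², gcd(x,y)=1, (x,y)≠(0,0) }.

descent: ρ → (-28,12,28)  [lands on river]
river: ρ → (28,44,-12)
river: ρ → (-12,52,12)
river: ρ → (12,44,-28)
closes: descent 1, river 4
min |a| on river = 12

12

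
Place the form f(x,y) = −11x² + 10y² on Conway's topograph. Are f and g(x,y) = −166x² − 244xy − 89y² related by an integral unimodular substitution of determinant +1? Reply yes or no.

D₁ = 440, D₂ = 440
river cycle of f (length 2): (10, 20, -1), (-1, 20, 10)
river cycle of g (length 2): (10, 20, -1), (-1, 20, 10)
cycles coincide ⇒ equivalent

yes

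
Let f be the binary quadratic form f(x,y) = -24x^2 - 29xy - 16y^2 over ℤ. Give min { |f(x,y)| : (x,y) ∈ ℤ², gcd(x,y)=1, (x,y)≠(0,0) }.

translate: b→-19 (≡29 mod 48), so (24,29,16)→(24,-19,11)
flip: (24,-19,11)→(11,19,24)
translate: b→-3 (≡19 mod 22), so (11,19,24)→(11,-3,16)
reduced (well bottom): (11,-3,16) with a≤c, −a<b≤a
well minimum |f| = |-11| = 11 (negative-definite)

11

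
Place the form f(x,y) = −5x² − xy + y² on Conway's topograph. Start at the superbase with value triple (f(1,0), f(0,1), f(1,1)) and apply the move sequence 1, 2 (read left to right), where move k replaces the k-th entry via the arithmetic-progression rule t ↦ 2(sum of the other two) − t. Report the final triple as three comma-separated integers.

start (-5,1,-5) = (f(1,0),f(0,1),f(1,1))
replace slot 1: 2·(1+(-5)) − (-5) = -3 → (-3,1,-5)
replace slot 2: 2·((-3)+(-5)) − 1 = -17 → (-3,-17,-5)

-3,-17,-5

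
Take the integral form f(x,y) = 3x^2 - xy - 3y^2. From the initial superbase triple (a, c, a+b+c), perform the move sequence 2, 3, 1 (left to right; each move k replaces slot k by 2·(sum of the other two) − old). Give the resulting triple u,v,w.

start (3,-3,-1) = (f(1,0),f(0,1),f(1,1))
replace slot 2: 2·(3+(-1)) − (-3) = 7 → (3,7,-1)
replace slot 3: 2·(3+7) − (-1) = 21 → (3,7,21)
replace slot 1: 2·(7+21) − 3 = 53 → (53,7,21)

53,7,21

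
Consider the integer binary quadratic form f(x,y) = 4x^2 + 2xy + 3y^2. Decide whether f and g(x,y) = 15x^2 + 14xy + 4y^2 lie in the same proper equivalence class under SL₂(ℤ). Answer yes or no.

D₁ = -44, D₂ = -44
f: flip: (4,2,3)→(3,-2,4)
f: reduced (well bottom): (3,-2,4) with a≤c, −a<b≤a
g: flip: (15,14,4)→(4,-14,15)
g: translate: b→2 (≡-14 mod 8), so (4,-14,15)→(4,2,3)
g: flip: (4,2,3)→(3,-2,4)
g: reduced (well bottom): (3,-2,4) with a≤c, −a<b≤a
reduced forms (3, -2, 4) vs (3, -2, 4) ⇒ equivalent

yes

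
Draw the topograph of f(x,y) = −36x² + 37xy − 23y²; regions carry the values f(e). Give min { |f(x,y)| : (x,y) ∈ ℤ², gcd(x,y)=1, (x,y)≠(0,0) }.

translate: b→35 (≡-37 mod 72), so (36,-37,23)→(36,35,22)
flip: (36,35,22)→(22,-35,36)
translate: b→9 (≡-35 mod 44), so (22,-35,36)→(22,9,23)
reduced (well bottom): (22,9,23) with a≤c, −a<b≤a
well minimum |f| = |-22| = 22 (negative-definite)

22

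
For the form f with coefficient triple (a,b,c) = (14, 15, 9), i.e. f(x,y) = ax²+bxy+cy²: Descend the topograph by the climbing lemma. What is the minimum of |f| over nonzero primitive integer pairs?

translate: b→-13 (≡15 mod 28), so (14,15,9)→(14,-13,8)
flip: (14,-13,8)→(8,13,14)
translate: b→-3 (≡13 mod 16), so (8,13,14)→(8,-3,9)
reduced (well bottom): (8,-3,9) with a≤c, −a<b≤a
well minimum = a = 8

8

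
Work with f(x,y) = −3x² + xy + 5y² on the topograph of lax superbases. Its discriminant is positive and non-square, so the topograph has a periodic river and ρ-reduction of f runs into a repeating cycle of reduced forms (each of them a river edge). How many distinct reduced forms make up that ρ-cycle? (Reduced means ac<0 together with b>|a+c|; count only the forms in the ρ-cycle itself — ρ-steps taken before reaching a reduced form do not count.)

D = 61, ⌊√D⌋ = 7
descent: ρ → (5,-1,-3)
descent: ρ → (-3,7,1)  [lands on river]
river: ρ → (1,7,-3)
river: ρ → (-3,5,3)
river: ρ → (3,7,-1)
river: ρ → (-1,7,3)
river: ρ → (3,5,-3)
ρ-cycle length = 6 (tail of 2 descent steps not counted)

6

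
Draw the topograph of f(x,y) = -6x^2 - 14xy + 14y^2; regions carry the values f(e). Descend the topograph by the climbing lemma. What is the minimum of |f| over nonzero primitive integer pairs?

descent: ρ → (14,14,-6)  [lands on river]
river: ρ → (-6,22,2)
river: ρ → (2,22,-6)
river: ρ → (-6,14,14)
closes: descent 1, river 4
min |a| on river = 2

2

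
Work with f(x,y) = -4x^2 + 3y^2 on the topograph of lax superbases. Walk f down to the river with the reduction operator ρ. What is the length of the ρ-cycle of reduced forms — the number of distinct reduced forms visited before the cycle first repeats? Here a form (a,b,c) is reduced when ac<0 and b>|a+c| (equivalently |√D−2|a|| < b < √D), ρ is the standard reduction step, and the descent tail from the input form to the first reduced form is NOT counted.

D = 48, ⌊√D⌋ = 6
descent: ρ → (3,6,-1)  [lands on river]
river: ρ → (-1,6,3)
ρ-cycle length = 2 (tail of 1 descent step not counted)

2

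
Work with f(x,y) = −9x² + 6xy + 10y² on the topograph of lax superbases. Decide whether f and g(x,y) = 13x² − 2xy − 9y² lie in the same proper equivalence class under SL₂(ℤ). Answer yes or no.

D₁ = 396, D₂ = 472
discriminants differ ⇒ not SL₂(ℤ)-equivalent

no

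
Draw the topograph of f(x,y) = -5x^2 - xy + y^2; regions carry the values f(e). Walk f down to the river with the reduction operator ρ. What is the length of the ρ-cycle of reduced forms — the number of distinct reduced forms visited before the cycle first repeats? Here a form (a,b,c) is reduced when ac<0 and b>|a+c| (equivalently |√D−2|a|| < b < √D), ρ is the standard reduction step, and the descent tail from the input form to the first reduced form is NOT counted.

D = 21, ⌊√D⌋ = 4
descent: ρ → (1,3,-3)  [lands on river]
river: ρ → (-3,3,1)
ρ-cycle length = 2 (tail of 1 descent step not counted)

2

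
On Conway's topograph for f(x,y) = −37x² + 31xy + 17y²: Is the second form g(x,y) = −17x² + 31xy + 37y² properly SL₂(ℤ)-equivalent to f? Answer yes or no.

D₁ = 3477, D₂ = 3477
river cycle of f (length 6): (17, 37, -31), (-31, 25, 23), (23, 21, -33), (-33, 45, 11), (11, 43, -37), (-37, 31, 17)
river cycle of g (length 6): (37, 43, -11), (-11, 45, 33), (33, 21, -23), (-23, 25, 31), (31, 37, -17), (-17, 31, 37)
cycles differ ⇒ inequivalent

no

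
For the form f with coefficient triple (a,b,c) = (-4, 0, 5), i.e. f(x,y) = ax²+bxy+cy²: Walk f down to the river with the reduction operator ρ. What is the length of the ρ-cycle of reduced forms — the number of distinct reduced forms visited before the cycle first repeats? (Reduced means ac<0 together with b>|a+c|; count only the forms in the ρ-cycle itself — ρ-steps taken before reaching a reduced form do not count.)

D = 80, ⌊√D⌋ = 8
descent: ρ → (5,0,-4)
descent: ρ → (-4,8,1)  [lands on river]
river: ρ → (1,8,-4)
ρ-cycle length = 2 (tail of 2 descent steps not counted)

2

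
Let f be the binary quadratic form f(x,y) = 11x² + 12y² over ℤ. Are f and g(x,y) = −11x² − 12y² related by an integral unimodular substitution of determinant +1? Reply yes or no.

D₁ = -528, D₂ = -528
f: reduced (well bottom): (11,0,12) with a≤c, −a<b≤a
g is negative-definite; reduce −g:
−g: reduced (well bottom): (11,0,12) with a≤c, −a<b≤a
flip sign back: reduced form of g is (-11,0,-12)
reduced forms (11, 0, 12) vs (-11, 0, -12) ⇒ inequivalent

no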